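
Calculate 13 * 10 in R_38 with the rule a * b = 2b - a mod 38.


13 * 10 = 2*10 - 13 mod 38
= 20 - 13 mod 38
= 7 mod 38 = 7

7


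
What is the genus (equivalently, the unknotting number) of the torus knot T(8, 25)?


For a torus knot T(p,q), both the unknotting number and genus equal (p-1)(q-1)/2.
= (8-1)(25-1)/2
= 7*24/2
= 168/2 = 84

84


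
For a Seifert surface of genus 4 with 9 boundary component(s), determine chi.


chi = 2 - 2g - b
= 2 - 2*4 - 9
= 2 - 8 - 9 = -15

-15


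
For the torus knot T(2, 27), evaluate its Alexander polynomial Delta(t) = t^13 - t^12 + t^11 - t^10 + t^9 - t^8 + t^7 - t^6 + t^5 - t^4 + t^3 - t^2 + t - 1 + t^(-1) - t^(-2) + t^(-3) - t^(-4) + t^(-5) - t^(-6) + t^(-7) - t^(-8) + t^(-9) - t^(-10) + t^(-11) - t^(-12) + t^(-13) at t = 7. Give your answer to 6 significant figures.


Substituting t = 7 into Delta(t) = t^13 - t^12 + t^11 - t^10 + t^9 - t^8 + t^7 - t^6 + t^5 - t^4 + t^3 - t^2 + t - 1 + t^(-1) - t^(-2) + t^(-3) - t^(-4) + t^(-5) - t^(-6) + t^(-7) - t^(-8) + t^(-9) - t^(-10) + t^(-11) - t^(-12) + t^(-13):
Term values: (96889010407) + (-13841287201) + (1977326743) + (-282475249) + (40353607) + (-5764801) + (823543) + (-117649) + (16807) + (-2401) + (343) + (-49) + (7) + (-1) + (0.142857) + (-0.0204082) + (0.00291545) + (-0.000416493) + (5.9499e-05) + (-8.49986e-06) + (1.21427e-06) + (-1.73467e-07) + (2.47809e-08) + (-3.54013e-09) + (5.05733e-10) + (-7.22476e-11) + (1.03211e-11)
Sum = 8.477788411e+10
Rounded to 6 significant figures: 8.47779e+10

8.47779e+10


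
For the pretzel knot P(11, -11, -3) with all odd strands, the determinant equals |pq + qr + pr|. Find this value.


Step 1: Compute pq + qr + pr.
pq = 11*(-11) = -121
qr = (-11)*(-3) = 33
pr = 11*(-3) = -33
pq + qr + pr = -121 + 33 + (-33) = -121
Step 2: Take absolute value.
det(P(11,-11,-3)) = |-121| = 121

121


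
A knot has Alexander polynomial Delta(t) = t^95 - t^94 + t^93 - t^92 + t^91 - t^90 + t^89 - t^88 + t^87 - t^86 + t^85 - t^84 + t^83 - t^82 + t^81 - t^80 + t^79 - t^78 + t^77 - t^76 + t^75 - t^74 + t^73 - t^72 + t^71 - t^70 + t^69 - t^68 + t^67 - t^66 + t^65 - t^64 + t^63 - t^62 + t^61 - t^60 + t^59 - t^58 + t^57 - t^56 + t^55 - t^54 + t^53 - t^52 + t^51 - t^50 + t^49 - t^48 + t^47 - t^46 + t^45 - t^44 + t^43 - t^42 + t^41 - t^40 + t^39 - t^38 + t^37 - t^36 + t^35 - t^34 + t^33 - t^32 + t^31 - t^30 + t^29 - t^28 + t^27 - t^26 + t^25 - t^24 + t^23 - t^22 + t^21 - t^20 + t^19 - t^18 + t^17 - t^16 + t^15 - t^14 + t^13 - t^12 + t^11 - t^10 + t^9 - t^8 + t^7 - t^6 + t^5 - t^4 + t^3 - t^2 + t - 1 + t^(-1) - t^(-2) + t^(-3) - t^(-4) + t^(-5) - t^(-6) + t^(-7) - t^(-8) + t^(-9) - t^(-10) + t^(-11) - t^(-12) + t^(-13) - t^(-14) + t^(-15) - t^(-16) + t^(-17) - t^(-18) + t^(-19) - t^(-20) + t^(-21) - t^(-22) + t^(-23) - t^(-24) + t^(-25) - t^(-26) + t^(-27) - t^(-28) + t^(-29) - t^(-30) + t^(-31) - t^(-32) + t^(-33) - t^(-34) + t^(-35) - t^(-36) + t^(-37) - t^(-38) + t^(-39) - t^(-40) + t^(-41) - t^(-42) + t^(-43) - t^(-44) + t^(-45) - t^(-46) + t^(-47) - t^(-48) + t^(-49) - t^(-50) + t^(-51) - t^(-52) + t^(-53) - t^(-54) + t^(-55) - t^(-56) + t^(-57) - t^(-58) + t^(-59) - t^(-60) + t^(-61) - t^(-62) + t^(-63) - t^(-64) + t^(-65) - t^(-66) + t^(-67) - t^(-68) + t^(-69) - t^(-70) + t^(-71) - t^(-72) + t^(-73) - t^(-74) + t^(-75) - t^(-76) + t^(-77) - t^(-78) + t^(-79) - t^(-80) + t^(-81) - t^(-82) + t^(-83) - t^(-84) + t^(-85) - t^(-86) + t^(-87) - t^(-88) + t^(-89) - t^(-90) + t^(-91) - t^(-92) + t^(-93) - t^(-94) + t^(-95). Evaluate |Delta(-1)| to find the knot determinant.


Step 1: The polynomial has 191 terms with alternating signs, exponents from 95 down to -95.
Step 2: Substitute t = -1. The i-th term has coefficient (-1)^i and exponent (m-i),
  so its value is (-1)^i * (-1)^(m-i) = (-1)^m = -1 for every i.
Step 3: All 191 terms equal -1, so Delta(-1) = 191 * (-1) = -191
Step 4: |Delta(-1)| = 191

191


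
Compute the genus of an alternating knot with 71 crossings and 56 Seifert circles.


For alternating knots, g = (c - s + 1)/2.
= (71 - 56 + 1)/2
= 16/2 = 8

8


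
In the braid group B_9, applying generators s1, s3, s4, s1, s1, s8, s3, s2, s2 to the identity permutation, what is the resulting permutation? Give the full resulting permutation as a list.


Starting with identity [1, 2, 3, 4, 5, 6, 7, 8, 9].
Apply generators in sequence:
  After s1: [2, 1, 3, 4, 5, 6, 7, 8, 9]
  After s3: [2, 1, 4, 3, 5, 6, 7, 8, 9]
  After s4: [2, 1, 4, 5, 3, 6, 7, 8, 9]
  After s1: [1, 2, 4, 5, 3, 6, 7, 8, 9]
  After s1: [2, 1, 4, 5, 3, 6, 7, 8, 9]
  After s8: [2, 1, 4, 5, 3, 6, 7, 9, 8]
  After s3: [2, 1, 5, 4, 3, 6, 7, 9, 8]
  After s2: [2, 5, 1, 4, 3, 6, 7, 9, 8]
  After s2: [2, 1, 5, 4, 3, 6, 7, 9, 8]
Final permutation: [2, 1, 5, 4, 3, 6, 7, 9, 8]

[2, 1, 5, 4, 3, 6, 7, 9, 8]


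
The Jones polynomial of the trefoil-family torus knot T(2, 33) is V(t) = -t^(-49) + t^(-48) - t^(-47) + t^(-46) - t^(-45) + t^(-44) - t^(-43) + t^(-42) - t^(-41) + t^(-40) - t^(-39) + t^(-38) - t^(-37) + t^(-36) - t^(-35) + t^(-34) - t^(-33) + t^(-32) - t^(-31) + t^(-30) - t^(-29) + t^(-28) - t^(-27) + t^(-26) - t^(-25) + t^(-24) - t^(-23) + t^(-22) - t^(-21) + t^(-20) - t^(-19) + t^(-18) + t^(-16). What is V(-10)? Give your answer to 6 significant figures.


Substituting t = -10 into V(t) = -t^(-49) + t^(-48) - t^(-47) + t^(-46) - t^(-45) + t^(-44) - t^(-43) + t^(-42) - t^(-41) + t^(-40) - t^(-39) + t^(-38) - t^(-37) + t^(-36) - t^(-35) + t^(-34) - t^(-33) + t^(-32) - t^(-31) + t^(-30) - t^(-29) + t^(-28) - t^(-27) + t^(-26) - t^(-25) + t^(-24) - t^(-23) + t^(-22) - t^(-21) + t^(-20) - t^(-19) + t^(-18) + t^(-16):
  (-)t^(-49) = 1e-49
  (+)t^(-48) = 1e-48
  (-)t^(-47) = 1e-47
  (+)t^(-46) = 1e-46
  (-)t^(-45) = 1e-45
  (+)t^(-44) = 1e-44
  (-)t^(-43) = 1e-43
  (+)t^(-42) = 1e-42
  (-)t^(-41) = 1e-41
  (+)t^(-40) = 1e-40
  (-)t^(-39) = 1e-39
  (+)t^(-38) = 1e-38
  (-)t^(-37) = 1e-37
  (+)t^(-36) = 1e-36
  (-)t^(-35) = 1e-35
  (+)t^(-34) = 1e-34
  (-)t^(-33) = 1e-33
  (+)t^(-32) = 1e-32
  (-)t^(-31) = 1e-31
  (+)t^(-30) = 1e-30
  (-)t^(-29) = 1e-29
  (+)t^(-28) = 1e-28
  (-)t^(-27) = 1e-27
  (+)t^(-26) = 1e-26
  (-)t^(-25) = 1e-25
  (+)t^(-24) = 1e-24
  (-)t^(-23) = 1e-23
  (+)t^(-22) = 1e-22
  (-)t^(-21) = 1e-21
  (+)t^(-20) = 1e-20
  (-)t^(-19) = 1e-19
  (+)t^(-18) = 1e-18
  (+)t^(-16) = 1e-16
Sum = (1e-49) + (1e-48) + (1e-47) + (1e-46) + (1e-45) + (1e-44) + (1e-43) + (1e-42) + (1e-41) + (1e-40) + (1e-39) + (1e-38) + (1e-37) + (1e-36) + (1e-35) + (1e-34) + (1e-33) + (1e-32) + (1e-31) + (1e-30) + (1e-29) + (1e-28) + (1e-27) + (1e-26) + (1e-25) + (1e-24) + (1e-23) + (1e-22) + (1e-21) + (1e-20) + (1e-19) + (1e-18) + (1e-16)
= 1.011111111e-16
Rounded to 6 significant figures: 1.01111e-16

1.01111e-16


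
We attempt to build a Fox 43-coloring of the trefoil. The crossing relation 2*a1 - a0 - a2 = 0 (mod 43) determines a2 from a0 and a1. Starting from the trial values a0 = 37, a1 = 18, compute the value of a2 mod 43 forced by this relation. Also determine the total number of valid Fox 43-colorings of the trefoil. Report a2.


Step 1: Apply the given crossing relation 2*a1 - a0 - a2 = 0 (mod 43).
  a2 = 2*a1 - a0 mod 43
  a2 = 2*18 - 37 mod 43
  a2 = 36 - 37 mod 43
  a2 = -1 mod 43 = 42
Step 2: The trefoil has determinant 3.
  Number of Fox p-colorings (p prime) is p^2 if p = 3, else p.
  Since 43 does not divide 3, only trivial (constant) colorings exist.
  (So the trial a0 = 37, a1 = 18 with a0 != a1 does NOT extend to a valid coloring of the whole trefoil: the other two crossing relations require 3*(a1 - a0) = 0 (mod 43), which fails.)
  Total colorings = 43
Step 3: a2 = 42, total Fox 43-colorings = 43

42


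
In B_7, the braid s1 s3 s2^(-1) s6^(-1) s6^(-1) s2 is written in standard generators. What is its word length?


The word length counts the number of generators (including inverses).
Listing each generator: s1, s3, s2^(-1), s6^(-1), s6^(-1), s2
There are 6 generators in this braid word.

6


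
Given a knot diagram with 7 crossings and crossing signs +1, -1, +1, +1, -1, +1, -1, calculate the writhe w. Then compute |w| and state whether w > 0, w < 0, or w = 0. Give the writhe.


Step 1: Count positive crossings (+1).
Positive crossings: 4
Step 2: Count negative crossings (-1).
Negative crossings: 3
Step 3: Writhe = (positive) - (negative)
w = 4 - 3 = 1
Step 4: |w| = 1, and w is positive

1


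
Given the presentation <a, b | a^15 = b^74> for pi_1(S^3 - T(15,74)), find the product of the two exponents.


The relation is a^15 = b^74.
Product of exponents = 15 * 74
= 1110

1110


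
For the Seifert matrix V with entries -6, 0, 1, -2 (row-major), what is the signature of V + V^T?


Step 1: V + V^T = [[-12, 1], [1, -4]]
Step 2: trace = -16, det = 47
Step 3: Discriminant = (-16)^2 - 4*47 = 68
Step 4: Eigenvalues: -3.87689, -12.1231
Step 5: Signature = (# positive eigenvalues) - (# negative eigenvalues) = -2

-2


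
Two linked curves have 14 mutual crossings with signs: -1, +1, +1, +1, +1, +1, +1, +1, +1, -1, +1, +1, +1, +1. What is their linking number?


Step 1: Count positive crossings: 12
Step 2: Count negative crossings: 2
Step 3: Sum of signs = 12 - 2 = 10
Step 4: Linking number = sum/2 = 10/2 = 5

5


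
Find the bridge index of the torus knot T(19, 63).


The bridge number of T(p,q) is min(p,q).
min(19, 63) = 19

19


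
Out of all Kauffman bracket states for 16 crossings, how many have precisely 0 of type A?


We choose which 0 of 16 crossings get A-smoothings.
C(16, 0) = 16! / (0! * 16!)
= 1

1


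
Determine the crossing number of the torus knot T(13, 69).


For a torus knot T(p, q) with gcd(p,q)=1,
the crossing number is min(p*(q-1), q*(p-1)).
p*(q-1) = 13*68 = 884
q*(p-1) = 69*12 = 828
min(884, 828) = 828

828


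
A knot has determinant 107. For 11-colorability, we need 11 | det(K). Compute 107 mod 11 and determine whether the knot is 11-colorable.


Step 1: A knot is p-colorable if and only if p divides its determinant.
Step 2: Compute 107 mod 11.
107 = 9 * 11 + 8
Step 3: 107 mod 11 = 8
Step 4: The knot is 11-colorable: no

8


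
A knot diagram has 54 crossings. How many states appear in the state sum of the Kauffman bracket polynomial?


Each crossing contributes 2 choices (A-smoothing or B-smoothing).
Total states = 2^54 = 18014398509481984

18014398509481984


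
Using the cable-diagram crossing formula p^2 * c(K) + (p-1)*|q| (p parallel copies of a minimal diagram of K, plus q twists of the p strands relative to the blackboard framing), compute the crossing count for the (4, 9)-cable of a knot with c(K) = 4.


Step 1: Each of the c(K) crossings of the companion diagram becomes p*p = p^2 crossings among the p parallel strands, and each of the |q| twists s_1 s_2 ... s_(p-1) adds (p-1) crossings.
  Crossings = p^2 * c(K) + (p-1)*|q|
Step 2: = 4^2 * 4 + (4-1)*9
Step 3: = 16*4 + 3*9
Step 4: = 64 + 27 = 91

91


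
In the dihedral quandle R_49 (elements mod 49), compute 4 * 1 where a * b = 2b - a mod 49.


4 * 1 = 2*1 - 4 mod 49
= 2 - 4 mod 49
= -2 mod 49 = 47

47


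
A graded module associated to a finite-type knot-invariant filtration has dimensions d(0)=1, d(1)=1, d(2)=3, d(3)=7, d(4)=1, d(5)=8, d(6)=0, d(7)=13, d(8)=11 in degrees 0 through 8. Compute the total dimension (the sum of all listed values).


Total dimension = d(0) + d(1) + ... + d(8)
= 1 + 1 + 3 + 7 + 1 + 8 + 0 + 13 + 11
= 45

45


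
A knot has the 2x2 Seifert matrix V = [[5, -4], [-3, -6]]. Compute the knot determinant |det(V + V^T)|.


Step 1: Form V + V^T where V = [[5, -4], [-3, -6]]
  V^T = [[5, -3], [-4, -6]]
  V + V^T = [[10, -7], [-7, -12]]
Step 2: det(V + V^T) = 10*(-12) - (-7)*(-7)
  = -120 - 49 = -169
Step 3: Knot determinant = |det(V + V^T)| = |-169| = 169

169


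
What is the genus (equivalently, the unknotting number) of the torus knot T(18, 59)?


For a torus knot T(p,q), both the unknotting number and genus equal (p-1)(q-1)/2.
= (18-1)(59-1)/2
= 17*58/2
= 986/2 = 493

493


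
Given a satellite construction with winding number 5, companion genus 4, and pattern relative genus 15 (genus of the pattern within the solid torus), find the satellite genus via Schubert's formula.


Schubert: g(satellite) = g_rel(pattern) + |winding| * g(companion),
where g_rel(pattern) is the genus of the pattern relative to the solid torus.
= 15 + 5 * 4
= 15 + 20 = 35

35


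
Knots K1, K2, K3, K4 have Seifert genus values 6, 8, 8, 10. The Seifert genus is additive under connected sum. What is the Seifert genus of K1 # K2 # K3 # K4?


The Seifert genus is additive under connected sum.
Seifert genus(K1 # K2 # K3 # K4) = (6) + (8) + (8) + (10)
= 32

32


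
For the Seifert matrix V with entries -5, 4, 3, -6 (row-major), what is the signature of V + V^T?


Step 1: V + V^T = [[-10, 7], [7, -12]]
Step 2: trace = -22, det = 71
Step 3: Discriminant = (-22)^2 - 4*71 = 200
Step 4: Eigenvalues: -3.92893, -18.0711
Step 5: Signature = (# positive eigenvalues) - (# negative eigenvalues) = -2

-2


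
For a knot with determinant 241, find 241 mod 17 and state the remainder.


Step 1: A knot is p-colorable if and only if p divides its determinant.
Step 2: Compute 241 mod 17.
241 = 14 * 17 + 3
Step 3: 241 mod 17 = 3
Step 4: The knot is 17-colorable: no

3


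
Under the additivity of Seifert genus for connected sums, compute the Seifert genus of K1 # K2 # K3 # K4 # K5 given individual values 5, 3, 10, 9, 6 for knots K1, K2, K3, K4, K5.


The Seifert genus is additive under connected sum.
Seifert genus(K1 # K2 # K3 # K4 # K5) = (5) + (3) + (10) + (9) + (6)
= 33

33


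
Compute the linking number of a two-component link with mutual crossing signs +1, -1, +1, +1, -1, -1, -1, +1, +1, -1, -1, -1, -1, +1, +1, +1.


Step 1: Count positive crossings: 8
Step 2: Count negative crossings: 8
Step 3: Sum of signs = 8 - 8 = 0
Step 4: Linking number = sum/2 = 0/2 = 0

0


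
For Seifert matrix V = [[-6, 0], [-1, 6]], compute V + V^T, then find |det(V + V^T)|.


Step 1: Form V + V^T where V = [[-6, 0], [-1, 6]]
  V^T = [[-6, -1], [0, 6]]
  V + V^T = [[-12, -1], [-1, 12]]
Step 2: det(V + V^T) = (-12)*12 - (-1)*(-1)
  = -144 - 1 = -145
Step 3: Knot determinant = |det(V + V^T)| = |-145| = 145

145


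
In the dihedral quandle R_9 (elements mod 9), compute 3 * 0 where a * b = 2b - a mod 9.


3 * 0 = 2*0 - 3 mod 9
= 0 - 3 mod 9
= -3 mod 9 = 6

6


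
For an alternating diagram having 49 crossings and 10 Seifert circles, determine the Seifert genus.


For alternating knots, g = (c - s + 1)/2.
= (49 - 10 + 1)/2
= 40/2 = 20

20


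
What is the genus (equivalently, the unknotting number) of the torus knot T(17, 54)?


For a torus knot T(p,q), both the unknotting number and genus equal (p-1)(q-1)/2.
= (17-1)(54-1)/2
= 16*53/2
= 848/2 = 424

424


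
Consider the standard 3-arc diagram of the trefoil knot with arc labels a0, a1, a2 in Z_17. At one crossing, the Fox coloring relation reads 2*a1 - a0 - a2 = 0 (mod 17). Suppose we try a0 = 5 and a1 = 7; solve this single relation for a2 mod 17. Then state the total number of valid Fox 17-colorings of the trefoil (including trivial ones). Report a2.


Step 1: Apply the given crossing relation 2*a1 - a0 - a2 = 0 (mod 17).
  a2 = 2*a1 - a0 mod 17
  a2 = 2*7 - 5 mod 17
  a2 = 14 - 5 mod 17
  a2 = 9 mod 17 = 9
Step 2: The trefoil has determinant 3.
  Number of Fox p-colorings (p prime) is p^2 if p = 3, else p.
  Since 17 does not divide 3, only trivial (constant) colorings exist.
  (So the trial a0 = 5, a1 = 7 with a0 != a1 does NOT extend to a valid coloring of the whole trefoil: the other two crossing relations require 3*(a1 - a0) = 0 (mod 17), which fails.)
  Total colorings = 17
Step 3: a2 = 9, total Fox 17-colorings = 17

9


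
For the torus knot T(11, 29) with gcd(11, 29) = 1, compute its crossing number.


For a torus knot T(p, q) with gcd(p,q)=1,
the crossing number is min(p*(q-1), q*(p-1)).
p*(q-1) = 11*28 = 308
q*(p-1) = 29*10 = 290
min(308, 290) = 290

290


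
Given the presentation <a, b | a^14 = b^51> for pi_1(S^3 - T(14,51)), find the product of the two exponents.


The relation is a^14 = b^51.
Product of exponents = 14 * 51
= 714

714


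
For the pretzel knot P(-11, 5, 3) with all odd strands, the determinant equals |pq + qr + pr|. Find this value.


Step 1: Compute pq + qr + pr.
pq = (-11)*5 = -55
qr = 5*3 = 15
pr = (-11)*3 = -33
pq + qr + pr = -55 + 15 + (-33) = -73
Step 2: Take absolute value.
det(P(-11,5,3)) = |-73| = 73

73


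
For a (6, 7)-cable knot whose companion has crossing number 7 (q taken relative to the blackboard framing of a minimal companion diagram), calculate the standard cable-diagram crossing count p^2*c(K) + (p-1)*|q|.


Step 1: Each of the c(K) crossings of the companion diagram becomes p*p = p^2 crossings among the p parallel strands, and each of the |q| twists s_1 s_2 ... s_(p-1) adds (p-1) crossings.
  Crossings = p^2 * c(K) + (p-1)*|q|
Step 2: = 6^2 * 7 + (6-1)*7
Step 3: = 36*7 + 5*7
Step 4: = 252 + 35 = 287

287


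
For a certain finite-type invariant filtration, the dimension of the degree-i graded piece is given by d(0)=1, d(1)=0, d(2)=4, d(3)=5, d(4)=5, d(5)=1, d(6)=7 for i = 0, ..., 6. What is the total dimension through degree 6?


Total dimension = d(0) + d(1) + ... + d(6)
= 1 + 0 + 4 + 5 + 5 + 1 + 7
= 23

23


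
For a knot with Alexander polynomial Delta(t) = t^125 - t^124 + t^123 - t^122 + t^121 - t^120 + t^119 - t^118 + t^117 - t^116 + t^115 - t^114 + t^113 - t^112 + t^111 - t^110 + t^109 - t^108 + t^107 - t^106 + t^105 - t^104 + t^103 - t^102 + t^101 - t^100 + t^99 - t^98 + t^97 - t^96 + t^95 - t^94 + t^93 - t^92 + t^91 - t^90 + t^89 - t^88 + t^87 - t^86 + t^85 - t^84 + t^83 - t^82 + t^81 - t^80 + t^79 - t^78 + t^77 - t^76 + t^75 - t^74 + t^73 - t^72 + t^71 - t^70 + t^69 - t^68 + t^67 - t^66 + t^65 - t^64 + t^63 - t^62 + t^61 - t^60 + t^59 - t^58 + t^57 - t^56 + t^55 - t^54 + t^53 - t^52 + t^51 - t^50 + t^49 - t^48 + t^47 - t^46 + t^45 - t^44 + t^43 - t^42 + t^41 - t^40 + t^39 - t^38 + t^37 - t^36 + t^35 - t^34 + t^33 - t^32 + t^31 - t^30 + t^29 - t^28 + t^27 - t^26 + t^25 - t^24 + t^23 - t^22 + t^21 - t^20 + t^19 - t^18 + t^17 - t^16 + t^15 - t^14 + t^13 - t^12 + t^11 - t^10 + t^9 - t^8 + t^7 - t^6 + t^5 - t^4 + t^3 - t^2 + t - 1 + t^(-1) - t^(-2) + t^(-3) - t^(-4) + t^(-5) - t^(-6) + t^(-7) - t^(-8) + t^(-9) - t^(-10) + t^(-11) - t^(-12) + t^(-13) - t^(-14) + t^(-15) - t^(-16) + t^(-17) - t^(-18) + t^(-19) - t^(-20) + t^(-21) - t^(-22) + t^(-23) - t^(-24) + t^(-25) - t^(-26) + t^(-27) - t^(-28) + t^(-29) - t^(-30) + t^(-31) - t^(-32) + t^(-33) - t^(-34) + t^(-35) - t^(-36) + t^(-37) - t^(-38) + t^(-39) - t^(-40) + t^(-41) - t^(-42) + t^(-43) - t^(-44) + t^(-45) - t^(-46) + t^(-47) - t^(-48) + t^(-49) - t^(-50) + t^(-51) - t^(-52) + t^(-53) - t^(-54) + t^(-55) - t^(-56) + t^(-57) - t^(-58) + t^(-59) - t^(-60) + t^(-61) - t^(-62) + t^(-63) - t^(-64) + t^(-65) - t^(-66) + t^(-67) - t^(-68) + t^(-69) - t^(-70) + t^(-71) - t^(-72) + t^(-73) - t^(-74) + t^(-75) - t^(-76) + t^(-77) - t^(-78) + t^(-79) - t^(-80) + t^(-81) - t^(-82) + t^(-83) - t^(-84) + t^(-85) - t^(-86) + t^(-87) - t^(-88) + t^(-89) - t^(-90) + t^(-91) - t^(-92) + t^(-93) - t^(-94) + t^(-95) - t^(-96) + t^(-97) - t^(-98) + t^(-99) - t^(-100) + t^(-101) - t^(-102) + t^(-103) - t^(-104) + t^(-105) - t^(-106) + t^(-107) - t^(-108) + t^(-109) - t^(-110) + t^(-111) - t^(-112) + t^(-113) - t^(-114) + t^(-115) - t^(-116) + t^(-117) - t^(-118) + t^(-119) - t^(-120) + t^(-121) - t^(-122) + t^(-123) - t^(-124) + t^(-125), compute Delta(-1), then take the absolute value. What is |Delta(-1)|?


Step 1: The polynomial has 251 terms with alternating signs, exponents from 125 down to -125.
Step 2: Substitute t = -1. The i-th term has coefficient (-1)^i and exponent (m-i),
  so its value is (-1)^i * (-1)^(m-i) = (-1)^m = -1 for every i.
Step 3: All 251 terms equal -1, so Delta(-1) = 251 * (-1) = -251
Step 4: |Delta(-1)| = 251

251


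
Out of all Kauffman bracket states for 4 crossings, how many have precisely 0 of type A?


We choose which 0 of 4 crossings get A-smoothings.
C(4, 0) = 4! / (0! * 4!)
= 1

1


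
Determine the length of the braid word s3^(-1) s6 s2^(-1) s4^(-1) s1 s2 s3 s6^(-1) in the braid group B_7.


The word length counts the number of generators (including inverses).
Listing each generator: s3^(-1), s6, s2^(-1), s4^(-1), s1, s2, s3, s6^(-1)
There are 8 generators in this braid word.

8


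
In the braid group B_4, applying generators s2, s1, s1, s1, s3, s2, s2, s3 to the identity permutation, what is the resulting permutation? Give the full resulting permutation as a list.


Starting with identity [1, 2, 3, 4].
Apply generators in sequence:
  After s2: [1, 3, 2, 4]
  After s1: [3, 1, 2, 4]
  After s1: [1, 3, 2, 4]
  After s1: [3, 1, 2, 4]
  After s3: [3, 1, 4, 2]
  After s2: [3, 4, 1, 2]
  After s2: [3, 1, 4, 2]
  After s3: [3, 1, 2, 4]
Final permutation: [3, 1, 2, 4]

[3, 1, 2, 4]


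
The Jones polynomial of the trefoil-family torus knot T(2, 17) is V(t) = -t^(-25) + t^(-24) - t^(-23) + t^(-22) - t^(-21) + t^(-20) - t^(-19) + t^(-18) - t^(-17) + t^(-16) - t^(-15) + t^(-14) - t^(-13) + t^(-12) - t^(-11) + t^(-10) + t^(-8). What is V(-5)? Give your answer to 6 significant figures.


Substituting t = -5 into V(t) = -t^(-25) + t^(-24) - t^(-23) + t^(-22) - t^(-21) + t^(-20) - t^(-19) + t^(-18) - t^(-17) + t^(-16) - t^(-15) + t^(-14) - t^(-13) + t^(-12) - t^(-11) + t^(-10) + t^(-8):
  (-)t^(-25) = 3.35544e-18
  (+)t^(-24) = 1.67772e-17
  (-)t^(-23) = 8.38861e-17
  (+)t^(-22) = 4.1943e-16
  (-)t^(-21) = 2.09715e-15
  (+)t^(-20) = 1.04858e-14
  (-)t^(-19) = 5.24288e-14
  (+)t^(-18) = 2.62144e-13
  (-)t^(-17) = 1.31072e-12
  (+)t^(-16) = 6.5536e-12
  (-)t^(-15) = 3.2768e-11
  (+)t^(-14) = 1.6384e-10
  (-)t^(-13) = 8.192e-10
  (+)t^(-12) = 4.096e-09
  (-)t^(-11) = 2.048e-08
  (+)t^(-10) = 1.024e-07
  (+)t^(-8) = 2.56e-06
Sum = (3.35544e-18) + (1.67772e-17) + (8.38861e-17) + (4.1943e-16) + (2.09715e-15) + (1.04858e-14) + (5.24288e-14) + (2.62144e-13) + (1.31072e-12) + (6.5536e-12) + (3.2768e-11) + (1.6384e-10) + (8.192e-10) + (4.096e-09) + (2.048e-08) + (1.024e-07) + (2.56e-06)
= 2.688e-06
Rounded to 6 significant figures: 2.688e-06

2.688e-06


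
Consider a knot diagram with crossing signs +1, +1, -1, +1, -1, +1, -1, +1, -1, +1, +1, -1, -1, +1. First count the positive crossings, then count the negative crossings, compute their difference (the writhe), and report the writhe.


Step 1: Count positive crossings (+1).
Positive crossings: 8
Step 2: Count negative crossings (-1).
Negative crossings: 6
Step 3: Writhe = (positive) - (negative)
w = 8 - 6 = 2
Step 4: |w| = 2, and w is positive

2


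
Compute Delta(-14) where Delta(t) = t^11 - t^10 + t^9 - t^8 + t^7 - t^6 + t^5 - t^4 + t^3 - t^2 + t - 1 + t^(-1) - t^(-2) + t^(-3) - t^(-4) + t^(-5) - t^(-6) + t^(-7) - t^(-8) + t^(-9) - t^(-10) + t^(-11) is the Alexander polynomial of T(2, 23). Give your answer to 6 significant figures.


Substituting t = -14 into Delta(t) = t^11 - t^10 + t^9 - t^8 + t^7 - t^6 + t^5 - t^4 + t^3 - t^2 + t - 1 + t^(-1) - t^(-2) + t^(-3) - t^(-4) + t^(-5) - t^(-6) + t^(-7) - t^(-8) + t^(-9) - t^(-10) + t^(-11):
Term values: (-4049565169664) + (-289254654976) + (-20661046784) + (-1475789056) + (-105413504) + (-7529536) + (-537824) + (-38416) + (-2744) + (-196) + (-14) + (-1) + (-0.0714286) + (-0.00510204) + (-0.000364431) + (-2.60308e-05) + (-1.85934e-06) + (-1.3281e-07) + (-9.48645e-09) + (-6.77604e-10) + (-4.84003e-11) + (-3.45716e-12) + (-2.4694e-13)
Sum = -4.361070183e+12
Rounded to 6 significant figures: -4.36107e+12

-4.36107e+12


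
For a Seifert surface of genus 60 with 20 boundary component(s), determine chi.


chi = 2 - 2g - b
= 2 - 2*60 - 20
= 2 - 120 - 20 = -138

-138


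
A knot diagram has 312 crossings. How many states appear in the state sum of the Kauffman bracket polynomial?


Each crossing contributes 2 choices (A-smoothing or B-smoothing).
Total states = 2^312 = 8343699359066055009355553539724812947666814540455674882605631280555545803830627148527195652096

8343699359066055009355553539724812947666814540455674882605631280555545803830627148527195652096


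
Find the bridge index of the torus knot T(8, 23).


The bridge number of T(p,q) is min(p,q).
min(8, 23) = 8

8


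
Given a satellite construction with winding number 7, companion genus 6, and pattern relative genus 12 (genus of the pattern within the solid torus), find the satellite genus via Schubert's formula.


Schubert: g(satellite) = g_rel(pattern) + |winding| * g(companion),
where g_rel(pattern) is the genus of the pattern relative to the solid torus.
= 12 + 7 * 6
= 12 + 42 = 54

54


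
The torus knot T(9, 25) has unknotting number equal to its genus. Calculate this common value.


For a torus knot T(p,q), both the unknotting number and genus equal (p-1)(q-1)/2.
= (9-1)(25-1)/2
= 8*24/2
= 192/2 = 96

96


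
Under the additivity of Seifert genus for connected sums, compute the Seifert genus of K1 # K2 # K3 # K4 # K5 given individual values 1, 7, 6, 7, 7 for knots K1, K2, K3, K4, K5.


The Seifert genus is additive under connected sum.
Seifert genus(K1 # K2 # K3 # K4 # K5) = (1) + (7) + (6) + (7) + (7)
= 28

28


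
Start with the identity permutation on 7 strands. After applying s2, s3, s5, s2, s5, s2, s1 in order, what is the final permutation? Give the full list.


Starting with identity [1, 2, 3, 4, 5, 6, 7].
Apply generators in sequence:
  After s2: [1, 3, 2, 4, 5, 6, 7]
  After s3: [1, 3, 4, 2, 5, 6, 7]
  After s5: [1, 3, 4, 2, 6, 5, 7]
  After s2: [1, 4, 3, 2, 6, 5, 7]
  After s5: [1, 4, 3, 2, 5, 6, 7]
  After s2: [1, 3, 4, 2, 5, 6, 7]
  After s1: [3, 1, 4, 2, 5, 6, 7]
Final permutation: [3, 1, 4, 2, 5, 6, 7]

[3, 1, 4, 2, 5, 6, 7]


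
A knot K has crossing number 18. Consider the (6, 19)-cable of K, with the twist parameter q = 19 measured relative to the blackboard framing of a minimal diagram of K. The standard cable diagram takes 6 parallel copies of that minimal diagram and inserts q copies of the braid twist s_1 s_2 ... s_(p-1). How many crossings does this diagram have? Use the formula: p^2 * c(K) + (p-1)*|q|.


Step 1: Each of the c(K) crossings of the companion diagram becomes p*p = p^2 crossings among the p parallel strands, and each of the |q| twists s_1 s_2 ... s_(p-1) adds (p-1) crossings.
  Crossings = p^2 * c(K) + (p-1)*|q|
Step 2: = 6^2 * 18 + (6-1)*19
Step 3: = 36*18 + 5*19
Step 4: = 648 + 95 = 743

743


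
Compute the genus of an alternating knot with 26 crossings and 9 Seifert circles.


For alternating knots, g = (c - s + 1)/2.
= (26 - 9 + 1)/2
= 18/2 = 9

9


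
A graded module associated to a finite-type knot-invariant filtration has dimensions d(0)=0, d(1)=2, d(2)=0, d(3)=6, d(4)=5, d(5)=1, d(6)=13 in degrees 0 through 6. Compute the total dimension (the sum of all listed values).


Total dimension = d(0) + d(1) + ... + d(6)
= 0 + 2 + 0 + 6 + 5 + 1 + 13
= 27

27


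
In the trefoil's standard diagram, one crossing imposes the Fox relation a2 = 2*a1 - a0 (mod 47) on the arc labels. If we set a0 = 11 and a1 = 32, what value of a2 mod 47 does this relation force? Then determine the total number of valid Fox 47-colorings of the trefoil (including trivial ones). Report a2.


Step 1: Apply the given crossing relation 2*a1 - a0 - a2 = 0 (mod 47).
  a2 = 2*a1 - a0 mod 47
  a2 = 2*32 - 11 mod 47
  a2 = 64 - 11 mod 47
  a2 = 53 mod 47 = 6
Step 2: The trefoil has determinant 3.
  Number of Fox p-colorings (p prime) is p^2 if p = 3, else p.
  Since 47 does not divide 3, only trivial (constant) colorings exist.
  (So the trial a0 = 11, a1 = 32 with a0 != a1 does NOT extend to a valid coloring of the whole trefoil: the other two crossing relations require 3*(a1 - a0) = 0 (mod 47), which fails.)
  Total colorings = 47
Step 3: a2 = 6, total Fox 47-colorings = 47

6


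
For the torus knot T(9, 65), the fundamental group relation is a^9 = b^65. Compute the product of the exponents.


The relation is a^9 = b^65.
Product of exponents = 9 * 65
= 585

585


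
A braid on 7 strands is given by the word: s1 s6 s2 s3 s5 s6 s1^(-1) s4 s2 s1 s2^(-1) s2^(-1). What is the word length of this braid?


The word length counts the number of generators (including inverses).
Listing each generator: s1, s6, s2, s3, s5, s6, s1^(-1), s4, s2, s1, s2^(-1), s2^(-1)
There are 12 generators in this braid word.

12


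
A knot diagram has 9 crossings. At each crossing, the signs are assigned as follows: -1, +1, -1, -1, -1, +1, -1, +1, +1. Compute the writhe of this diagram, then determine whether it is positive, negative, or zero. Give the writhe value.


Step 1: Count positive crossings (+1).
Positive crossings: 4
Step 2: Count negative crossings (-1).
Negative crossings: 5
Step 3: Writhe = (positive) - (negative)
w = 4 - 5 = -1
Step 4: |w| = 1, and w is negative

-1


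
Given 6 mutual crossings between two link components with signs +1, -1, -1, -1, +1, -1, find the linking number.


Step 1: Count positive crossings: 2
Step 2: Count negative crossings: 4
Step 3: Sum of signs = 2 - 4 = -2
Step 4: Linking number = sum/2 = -2/2 = -1

-1


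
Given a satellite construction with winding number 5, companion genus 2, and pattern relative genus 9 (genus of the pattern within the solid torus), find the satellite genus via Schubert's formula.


Schubert: g(satellite) = g_rel(pattern) + |winding| * g(companion),
where g_rel(pattern) is the genus of the pattern relative to the solid torus.
= 9 + 5 * 2
= 9 + 10 = 19

19


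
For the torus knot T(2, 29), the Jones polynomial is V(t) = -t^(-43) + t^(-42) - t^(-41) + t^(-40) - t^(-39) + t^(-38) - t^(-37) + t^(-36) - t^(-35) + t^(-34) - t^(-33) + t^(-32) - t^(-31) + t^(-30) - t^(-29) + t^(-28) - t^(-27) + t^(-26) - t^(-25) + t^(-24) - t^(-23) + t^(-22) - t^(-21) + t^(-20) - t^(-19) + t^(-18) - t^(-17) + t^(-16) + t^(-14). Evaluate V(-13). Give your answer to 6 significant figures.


Substituting t = -13 into V(t) = -t^(-43) + t^(-42) - t^(-41) + t^(-40) - t^(-39) + t^(-38) - t^(-37) + t^(-36) - t^(-35) + t^(-34) - t^(-33) + t^(-32) - t^(-31) + t^(-30) - t^(-29) + t^(-28) - t^(-27) + t^(-26) - t^(-25) + t^(-24) - t^(-23) + t^(-22) - t^(-21) + t^(-20) - t^(-19) + t^(-18) - t^(-17) + t^(-16) + t^(-14):
  (-)t^(-43) = 1.26019e-48
  (+)t^(-42) = 1.63825e-47
  (-)t^(-41) = 2.12972e-46
  (+)t^(-40) = 2.76864e-45
  (-)t^(-39) = 3.59923e-44
  (+)t^(-38) = 4.679e-43
  (-)t^(-37) = 6.08269e-42
  (+)t^(-36) = 7.9075e-41
  (-)t^(-35) = 1.02798e-39
  (+)t^(-34) = 1.33637e-38
  (-)t^(-33) = 1.73728e-37
  (+)t^(-32) = 2.25846e-36
  (-)t^(-31) = 2.936e-35
  (+)t^(-30) = 3.8168e-34
  (-)t^(-29) = 4.96184e-33
  (+)t^(-28) = 6.45039e-32
  (-)t^(-27) = 8.38551e-31
  (+)t^(-26) = 1.09012e-29
  (-)t^(-25) = 1.41715e-28
  (+)t^(-24) = 1.8423e-27
  (-)t^(-23) = 2.39499e-26
  (+)t^(-22) = 3.11348e-25
  (-)t^(-21) = 4.04753e-24
  (+)t^(-20) = 5.26178e-23
  (-)t^(-19) = 6.84032e-22
  (+)t^(-18) = 8.89241e-21
  (-)t^(-17) = 1.15601e-19
  (+)t^(-16) = 1.50282e-18
  (+)t^(-14) = 2.53976e-16
Sum = (1.26019e-48) + (1.63825e-47) + (2.12972e-46) + (2.76864e-45) + (3.59923e-44) + (4.679e-43) + (6.08269e-42) + (7.9075e-41) + (1.02798e-39) + (1.33637e-38) + (1.73728e-37) + (2.25846e-36) + (2.936e-35) + (3.8168e-34) + (4.96184e-33) + (6.45039e-32) + (8.38551e-31) + (1.09012e-29) + (1.41715e-28) + (1.8423e-27) + (2.39499e-26) + (3.11348e-25) + (4.04753e-24) + (5.26178e-23) + (6.84032e-22) + (8.89241e-21) + (1.15601e-19) + (1.50282e-18) + (2.53976e-16)
= 2.556042801e-16
Rounded to 6 significant figures: 2.55604e-16

2.55604e-16


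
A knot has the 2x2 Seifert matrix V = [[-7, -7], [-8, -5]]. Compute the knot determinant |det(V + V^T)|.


Step 1: Form V + V^T where V = [[-7, -7], [-8, -5]]
  V^T = [[-7, -8], [-7, -5]]
  V + V^T = [[-14, -15], [-15, -10]]
Step 2: det(V + V^T) = (-14)*(-10) - (-15)*(-15)
  = 140 - 225 = -85
Step 3: Knot determinant = |det(V + V^T)| = |-85| = 85

85


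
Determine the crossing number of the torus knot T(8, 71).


For a torus knot T(p, q) with gcd(p,q)=1,
the crossing number is min(p*(q-1), q*(p-1)).
p*(q-1) = 8*70 = 560
q*(p-1) = 71*7 = 497
min(560, 497) = 497

497


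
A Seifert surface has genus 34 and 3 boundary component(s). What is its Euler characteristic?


chi = 2 - 2g - b
= 2 - 2*34 - 3
= 2 - 68 - 3 = -69

-69


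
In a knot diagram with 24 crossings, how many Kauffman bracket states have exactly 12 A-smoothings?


We choose which 12 of 24 crossings get A-smoothings.
C(24, 12) = 24! / (12! * 12!)
= 2704156

2704156


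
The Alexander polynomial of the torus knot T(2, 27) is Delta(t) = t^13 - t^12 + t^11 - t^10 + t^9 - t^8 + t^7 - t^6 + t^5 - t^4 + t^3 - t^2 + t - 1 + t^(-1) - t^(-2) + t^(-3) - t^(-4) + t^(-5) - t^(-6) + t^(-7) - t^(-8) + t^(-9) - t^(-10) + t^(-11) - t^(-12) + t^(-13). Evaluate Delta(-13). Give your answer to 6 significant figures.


Substituting t = -13 into Delta(t) = t^13 - t^12 + t^11 - t^10 + t^9 - t^8 + t^7 - t^6 + t^5 - t^4 + t^3 - t^2 + t - 1 + t^(-1) - t^(-2) + t^(-3) - t^(-4) + t^(-5) - t^(-6) + t^(-7) - t^(-8) + t^(-9) - t^(-10) + t^(-11) - t^(-12) + t^(-13):
Term values: (-302875106592253) + (-23298085122481) + (-1792160394037) + (-137858491849) + (-10604499373) + (-815730721) + (-62748517) + (-4826809) + (-371293) + (-28561) + (-2197) + (-169) + (-13) + (-1) + (-0.0769231) + (-0.00591716) + (-0.000455166) + (-3.50128e-05) + (-2.69329e-06) + (-2.07176e-07) + (-1.59366e-08) + (-1.22589e-09) + (-9.42996e-11) + (-7.25382e-12) + (-5.57986e-13) + (-4.2922e-14) + (-3.30169e-15)
Sum = -3.281146988e+14
Rounded to 6 significant figures: -3.28115e+14

-3.28115e+14


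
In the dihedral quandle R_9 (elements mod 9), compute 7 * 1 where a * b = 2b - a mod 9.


7 * 1 = 2*1 - 7 mod 9
= 2 - 7 mod 9
= -5 mod 9 = 4

4


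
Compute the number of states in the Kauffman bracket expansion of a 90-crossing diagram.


Each crossing contributes 2 choices (A-smoothing or B-smoothing).
Total states = 2^90 = 1237940039285380274899124224

1237940039285380274899124224


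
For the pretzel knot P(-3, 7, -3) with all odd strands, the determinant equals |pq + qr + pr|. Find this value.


Step 1: Compute pq + qr + pr.
pq = (-3)*7 = -21
qr = 7*(-3) = -21
pr = (-3)*(-3) = 9
pq + qr + pr = -21 + (-21) + 9 = -33
Step 2: Take absolute value.
det(P(-3,7,-3)) = |-33| = 33

33


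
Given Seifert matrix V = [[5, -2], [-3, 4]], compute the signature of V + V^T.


Step 1: V + V^T = [[10, -5], [-5, 8]]
Step 2: trace = 18, det = 55
Step 3: Discriminant = 18^2 - 4*55 = 104
Step 4: Eigenvalues: 14.099, 3.90098
Step 5: Signature = (# positive eigenvalues) - (# negative eigenvalues) = 2

2


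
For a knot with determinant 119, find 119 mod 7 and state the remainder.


Step 1: A knot is p-colorable if and only if p divides its determinant.
Step 2: Compute 119 mod 7.
119 = 17 * 7 + 0
Step 3: 119 mod 7 = 0
Step 4: The knot is 7-colorable: yes

0


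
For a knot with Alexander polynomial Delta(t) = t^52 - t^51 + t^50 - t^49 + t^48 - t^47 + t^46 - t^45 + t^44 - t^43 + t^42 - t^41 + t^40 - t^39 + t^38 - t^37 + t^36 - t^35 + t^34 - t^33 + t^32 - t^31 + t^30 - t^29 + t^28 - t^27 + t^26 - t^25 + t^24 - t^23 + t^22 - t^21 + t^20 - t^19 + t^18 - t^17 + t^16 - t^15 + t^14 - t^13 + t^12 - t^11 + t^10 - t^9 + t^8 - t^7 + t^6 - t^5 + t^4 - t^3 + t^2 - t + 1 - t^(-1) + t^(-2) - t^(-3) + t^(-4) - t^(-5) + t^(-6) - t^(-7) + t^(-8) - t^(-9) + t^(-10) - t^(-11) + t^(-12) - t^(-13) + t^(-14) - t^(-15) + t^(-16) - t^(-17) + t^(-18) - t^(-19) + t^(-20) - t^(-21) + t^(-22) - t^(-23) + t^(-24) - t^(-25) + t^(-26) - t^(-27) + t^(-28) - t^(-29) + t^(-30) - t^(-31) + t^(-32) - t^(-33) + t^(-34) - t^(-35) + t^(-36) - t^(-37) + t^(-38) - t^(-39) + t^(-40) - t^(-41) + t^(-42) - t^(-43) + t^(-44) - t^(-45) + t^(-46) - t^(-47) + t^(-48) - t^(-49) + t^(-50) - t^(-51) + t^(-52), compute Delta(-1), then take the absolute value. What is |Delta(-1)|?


Step 1: The polynomial has 105 terms with alternating signs, exponents from 52 down to -52.
Step 2: Substitute t = -1. The i-th term has coefficient (-1)^i and exponent (m-i),
  so its value is (-1)^i * (-1)^(m-i) = (-1)^m = 1 for every i.
Step 3: All 105 terms equal 1, so Delta(-1) = 105 * (1) = 105
Step 4: |Delta(-1)| = 105

105


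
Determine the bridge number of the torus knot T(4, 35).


The bridge number of T(p,q) is min(p,q).
min(4, 35) = 4

4


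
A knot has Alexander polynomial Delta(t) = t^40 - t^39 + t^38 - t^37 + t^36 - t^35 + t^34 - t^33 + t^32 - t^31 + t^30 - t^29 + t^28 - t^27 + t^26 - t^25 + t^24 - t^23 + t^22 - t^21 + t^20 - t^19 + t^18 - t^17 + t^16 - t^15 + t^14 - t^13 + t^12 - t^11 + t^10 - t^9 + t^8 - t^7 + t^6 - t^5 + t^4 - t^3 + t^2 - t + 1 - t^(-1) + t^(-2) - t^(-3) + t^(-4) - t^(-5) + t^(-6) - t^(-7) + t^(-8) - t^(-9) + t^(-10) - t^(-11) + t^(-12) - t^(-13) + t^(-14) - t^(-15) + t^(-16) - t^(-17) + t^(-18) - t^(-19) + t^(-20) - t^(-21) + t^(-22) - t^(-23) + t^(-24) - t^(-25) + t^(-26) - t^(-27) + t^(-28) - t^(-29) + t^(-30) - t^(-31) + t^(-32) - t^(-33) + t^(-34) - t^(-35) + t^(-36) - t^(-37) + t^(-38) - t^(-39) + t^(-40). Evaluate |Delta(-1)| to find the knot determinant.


Step 1: The polynomial has 81 terms with alternating signs, exponents from 40 down to -40.
Step 2: Substitute t = -1. The i-th term has coefficient (-1)^i and exponent (m-i),
  so its value is (-1)^i * (-1)^(m-i) = (-1)^m = 1 for every i.
Step 3: All 81 terms equal 1, so Delta(-1) = 81 * (1) = 81
Step 4: |Delta(-1)| = 81

81


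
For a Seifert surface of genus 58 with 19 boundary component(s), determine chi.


chi = 2 - 2g - b
= 2 - 2*58 - 19
= 2 - 116 - 19 = -133

-133


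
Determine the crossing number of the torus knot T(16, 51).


For a torus knot T(p, q) with gcd(p,q)=1,
the crossing number is min(p*(q-1), q*(p-1)).
p*(q-1) = 16*50 = 800
q*(p-1) = 51*15 = 765
min(800, 765) = 765

765


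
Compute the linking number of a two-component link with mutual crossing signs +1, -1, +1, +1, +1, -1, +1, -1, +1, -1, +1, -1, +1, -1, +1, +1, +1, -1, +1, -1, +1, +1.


Step 1: Count positive crossings: 14
Step 2: Count negative crossings: 8
Step 3: Sum of signs = 14 - 8 = 6
Step 4: Linking number = sum/2 = 6/2 = 3

3


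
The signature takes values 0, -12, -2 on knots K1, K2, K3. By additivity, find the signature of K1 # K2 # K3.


The signature is additive under connected sum.
signature(K1 # K2 # K3) = (0) + (-12) + (-2)
= -14

-14


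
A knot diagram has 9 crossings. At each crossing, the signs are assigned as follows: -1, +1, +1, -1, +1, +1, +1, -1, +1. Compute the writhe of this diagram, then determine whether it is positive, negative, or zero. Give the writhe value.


Step 1: Count positive crossings (+1).
Positive crossings: 6
Step 2: Count negative crossings (-1).
Negative crossings: 3
Step 3: Writhe = (positive) - (negative)
w = 6 - 3 = 3
Step 4: |w| = 3, and w is positive

3


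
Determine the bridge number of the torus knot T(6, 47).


The bridge number of T(p,q) is min(p,q).
min(6, 47) = 6

6


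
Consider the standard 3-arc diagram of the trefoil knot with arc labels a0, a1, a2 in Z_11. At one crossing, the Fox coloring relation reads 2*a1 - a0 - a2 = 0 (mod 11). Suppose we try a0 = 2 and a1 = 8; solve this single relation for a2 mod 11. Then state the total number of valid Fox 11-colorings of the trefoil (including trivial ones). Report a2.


Step 1: Apply the given crossing relation 2*a1 - a0 - a2 = 0 (mod 11).
  a2 = 2*a1 - a0 mod 11
  a2 = 2*8 - 2 mod 11
  a2 = 16 - 2 mod 11
  a2 = 14 mod 11 = 3
Step 2: The trefoil has determinant 3.
  Number of Fox p-colorings (p prime) is p^2 if p = 3, else p.
  Since 11 does not divide 3, only trivial (constant) colorings exist.
  (So the trial a0 = 2, a1 = 8 with a0 != a1 does NOT extend to a valid coloring of the whole trefoil: the other two crossing relations require 3*(a1 - a0) = 0 (mod 11), which fails.)
  Total colorings = 11
Step 3: a2 = 3, total Fox 11-colorings = 11

3


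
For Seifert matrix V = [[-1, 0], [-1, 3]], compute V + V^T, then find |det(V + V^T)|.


Step 1: Form V + V^T where V = [[-1, 0], [-1, 3]]
  V^T = [[-1, -1], [0, 3]]
  V + V^T = [[-2, -1], [-1, 6]]
Step 2: det(V + V^T) = (-2)*6 - (-1)*(-1)
  = -12 - 1 = -13
Step 3: Knot determinant = |det(V + V^T)| = |-13| = 13

13
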